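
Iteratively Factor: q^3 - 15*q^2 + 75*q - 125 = (q - 5)*(q^2 - 10*q + 25) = (q - 5)^2*(q - 5)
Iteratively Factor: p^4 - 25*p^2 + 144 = (p - 4)*(p^3 + 4*p^2 - 9*p - 36) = (p - 4)*(p + 4)*(p^2 - 9) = (p - 4)*(p - 3)*(p + 4)*(p + 3)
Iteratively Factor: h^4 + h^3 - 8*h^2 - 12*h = (h - 3)*(h^3 + 4*h^2 + 4*h) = (h - 3)*(h + 2)*(h^2 + 2*h) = (h - 3)*(h + 2)^2*(h)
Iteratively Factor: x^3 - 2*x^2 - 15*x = (x - 5)*(x^2 + 3*x) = (x - 5)*(x + 3)*(x)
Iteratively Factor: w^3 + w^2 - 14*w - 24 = (w + 3)*(w^2 - 2*w - 8) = (w + 2)*(w + 3)*(w - 4)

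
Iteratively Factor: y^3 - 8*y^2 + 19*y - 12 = (y - 4)*(y^2 - 4*y + 3) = (y - 4)*(y - 3)*(y - 1)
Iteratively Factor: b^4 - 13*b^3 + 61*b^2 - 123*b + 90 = (b - 3)*(b^3 - 10*b^2 + 31*b - 30) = (b - 3)^2*(b^2 - 7*b + 10) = (b - 5)*(b - 3)^2*(b - 2)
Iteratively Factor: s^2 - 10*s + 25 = (s - 5)*(s - 5)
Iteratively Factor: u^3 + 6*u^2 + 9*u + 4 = (u + 1)*(u^2 + 5*u + 4) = (u + 1)*(u + 4)*(u + 1)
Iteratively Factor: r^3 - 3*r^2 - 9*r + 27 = (r - 3)*(r^2 - 9) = (r - 3)^2*(r + 3)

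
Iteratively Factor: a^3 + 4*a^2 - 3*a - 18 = (a + 3)*(a^2 + a - 6) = (a - 2)*(a + 3)*(a + 3)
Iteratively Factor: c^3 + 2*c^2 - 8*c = (c)*(c^2 + 2*c - 8) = c*(c + 4)*(c - 2)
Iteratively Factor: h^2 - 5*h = (h - 5)*(h)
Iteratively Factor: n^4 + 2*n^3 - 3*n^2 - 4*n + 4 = (n - 1)*(n^3 + 3*n^2 - 4) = (n - 1)*(n + 2)*(n^2 + n - 2) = (n - 1)*(n + 2)^2*(n - 1)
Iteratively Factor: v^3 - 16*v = (v + 4)*(v^2 - 4*v) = v*(v + 4)*(v - 4)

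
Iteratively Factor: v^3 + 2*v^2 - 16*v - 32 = (v + 2)*(v^2 - 16) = (v - 4)*(v + 2)*(v + 4)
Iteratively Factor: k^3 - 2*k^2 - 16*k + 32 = (k + 4)*(k^2 - 6*k + 8) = (k - 2)*(k + 4)*(k - 4)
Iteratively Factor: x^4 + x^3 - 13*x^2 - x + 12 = (x + 1)*(x^3 - 13*x + 12) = (x - 3)*(x + 1)*(x^2 + 3*x - 4) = (x - 3)*(x + 1)*(x + 4)*(x - 1)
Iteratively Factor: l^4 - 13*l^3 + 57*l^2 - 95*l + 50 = (l - 1)*(l^3 - 12*l^2 + 45*l - 50) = (l - 2)*(l - 1)*(l^2 - 10*l + 25) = (l - 5)*(l - 2)*(l - 1)*(l - 5)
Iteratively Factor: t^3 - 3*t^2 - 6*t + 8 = (t - 1)*(t^2 - 2*t - 8) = (t - 1)*(t + 2)*(t - 4)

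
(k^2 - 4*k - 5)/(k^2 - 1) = (k - 5)/(k - 1)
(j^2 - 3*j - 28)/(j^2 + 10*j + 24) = (j - 7)/(j + 6)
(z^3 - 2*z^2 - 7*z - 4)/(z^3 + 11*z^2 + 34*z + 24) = (z^2 - 3*z - 4)/(z^2 + 10*z + 24)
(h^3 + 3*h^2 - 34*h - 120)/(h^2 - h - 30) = h + 4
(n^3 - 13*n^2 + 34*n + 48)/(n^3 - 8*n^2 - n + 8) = (n - 6)/(n - 1)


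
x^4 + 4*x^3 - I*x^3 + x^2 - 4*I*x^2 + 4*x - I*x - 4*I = (x + 4)*(x - I)^2*(x + I)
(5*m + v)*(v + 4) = 5*m*v + 20*m + v^2 + 4*v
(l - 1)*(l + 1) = l^2 - 1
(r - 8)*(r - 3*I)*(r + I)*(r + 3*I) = r^4 - 8*r^3 + I*r^3 + 9*r^2 - 8*I*r^2 - 72*r + 9*I*r - 72*I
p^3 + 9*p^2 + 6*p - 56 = (p - 2)*(p + 4)*(p + 7)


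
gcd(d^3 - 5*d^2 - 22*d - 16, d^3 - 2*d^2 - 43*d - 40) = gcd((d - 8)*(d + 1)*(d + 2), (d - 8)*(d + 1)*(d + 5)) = d^2 - 7*d - 8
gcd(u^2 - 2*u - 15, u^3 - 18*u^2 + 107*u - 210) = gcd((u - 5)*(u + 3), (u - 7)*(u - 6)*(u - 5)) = u - 5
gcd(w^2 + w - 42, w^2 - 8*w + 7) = 1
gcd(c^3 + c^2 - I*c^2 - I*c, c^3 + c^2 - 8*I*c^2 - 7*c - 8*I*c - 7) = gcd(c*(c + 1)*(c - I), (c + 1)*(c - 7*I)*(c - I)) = c^2 + c*(1 - I) - I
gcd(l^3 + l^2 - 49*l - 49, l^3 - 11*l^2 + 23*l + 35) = l^2 - 6*l - 7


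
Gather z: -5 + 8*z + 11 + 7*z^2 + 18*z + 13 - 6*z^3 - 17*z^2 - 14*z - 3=-6*z^3 - 10*z^2 + 12*z + 16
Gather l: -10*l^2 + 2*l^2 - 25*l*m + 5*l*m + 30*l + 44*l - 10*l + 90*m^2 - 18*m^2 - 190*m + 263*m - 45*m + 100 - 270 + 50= -8*l^2 + l*(64 - 20*m) + 72*m^2 + 28*m - 120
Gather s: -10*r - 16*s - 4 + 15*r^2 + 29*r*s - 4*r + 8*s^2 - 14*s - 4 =15*r^2 - 14*r + 8*s^2 + s*(29*r - 30) - 8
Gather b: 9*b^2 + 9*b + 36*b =9*b^2 + 45*b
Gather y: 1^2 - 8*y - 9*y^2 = -9*y^2 - 8*y + 1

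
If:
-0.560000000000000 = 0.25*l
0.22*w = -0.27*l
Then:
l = -2.24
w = 2.75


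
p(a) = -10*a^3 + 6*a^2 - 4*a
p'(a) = -30*a^2 + 12*a - 4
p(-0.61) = 6.94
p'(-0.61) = -22.48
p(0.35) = -1.09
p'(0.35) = -3.48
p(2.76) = -175.58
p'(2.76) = -199.41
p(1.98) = -62.02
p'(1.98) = -97.85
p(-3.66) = 585.29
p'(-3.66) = -449.79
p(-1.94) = 103.36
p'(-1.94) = -140.19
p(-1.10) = 24.97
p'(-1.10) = -53.50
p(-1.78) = 82.53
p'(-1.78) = -120.41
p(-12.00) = 18192.00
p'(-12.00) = -4468.00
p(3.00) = -228.00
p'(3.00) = -238.00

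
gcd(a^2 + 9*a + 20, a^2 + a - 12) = a + 4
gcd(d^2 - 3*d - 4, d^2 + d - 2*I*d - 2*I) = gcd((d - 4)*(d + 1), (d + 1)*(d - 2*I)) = d + 1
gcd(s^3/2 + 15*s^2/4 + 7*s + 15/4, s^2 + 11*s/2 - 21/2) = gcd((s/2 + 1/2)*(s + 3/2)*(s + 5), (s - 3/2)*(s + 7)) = 1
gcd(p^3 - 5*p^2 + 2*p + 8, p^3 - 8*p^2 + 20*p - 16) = p^2 - 6*p + 8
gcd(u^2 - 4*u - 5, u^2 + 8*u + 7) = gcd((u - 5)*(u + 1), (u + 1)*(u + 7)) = u + 1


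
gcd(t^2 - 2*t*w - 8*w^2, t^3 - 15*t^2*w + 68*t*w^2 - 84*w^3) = 1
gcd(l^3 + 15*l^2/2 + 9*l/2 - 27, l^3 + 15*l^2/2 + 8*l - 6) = l + 6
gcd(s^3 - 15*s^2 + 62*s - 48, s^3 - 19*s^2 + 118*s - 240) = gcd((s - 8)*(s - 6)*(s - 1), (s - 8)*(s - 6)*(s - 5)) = s^2 - 14*s + 48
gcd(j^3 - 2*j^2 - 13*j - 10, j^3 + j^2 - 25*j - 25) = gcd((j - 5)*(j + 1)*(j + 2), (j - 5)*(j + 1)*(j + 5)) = j^2 - 4*j - 5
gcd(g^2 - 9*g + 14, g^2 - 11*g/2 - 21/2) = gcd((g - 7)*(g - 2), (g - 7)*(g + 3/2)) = g - 7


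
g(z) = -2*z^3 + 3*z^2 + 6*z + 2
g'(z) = -6*z^2 + 6*z + 6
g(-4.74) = 253.96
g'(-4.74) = -157.25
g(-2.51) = 37.47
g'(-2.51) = -46.86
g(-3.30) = 86.74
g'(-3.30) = -79.14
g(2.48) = 4.83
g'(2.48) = -16.02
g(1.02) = 9.12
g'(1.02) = 5.88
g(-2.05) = 19.54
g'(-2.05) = -31.52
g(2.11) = 9.23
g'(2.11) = -8.05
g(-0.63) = -0.09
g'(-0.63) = -0.16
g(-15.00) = 7337.00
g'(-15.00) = -1434.00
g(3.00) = -7.00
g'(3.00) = -30.00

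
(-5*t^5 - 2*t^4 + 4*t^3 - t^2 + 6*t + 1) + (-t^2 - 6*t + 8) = -5*t^5 - 2*t^4 + 4*t^3 - 2*t^2 + 9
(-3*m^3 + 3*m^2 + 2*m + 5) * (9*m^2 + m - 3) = -27*m^5 + 24*m^4 + 30*m^3 + 38*m^2 - m - 15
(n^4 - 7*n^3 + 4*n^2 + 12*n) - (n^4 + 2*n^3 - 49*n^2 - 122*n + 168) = -9*n^3 + 53*n^2 + 134*n - 168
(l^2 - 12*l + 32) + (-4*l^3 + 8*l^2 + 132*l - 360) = -4*l^3 + 9*l^2 + 120*l - 328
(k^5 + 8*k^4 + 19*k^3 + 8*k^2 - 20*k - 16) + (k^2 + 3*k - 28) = k^5 + 8*k^4 + 19*k^3 + 9*k^2 - 17*k - 44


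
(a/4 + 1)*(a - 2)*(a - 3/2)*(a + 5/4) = a^4/4 + 7*a^3/16 - 83*a^2/32 - 7*a/16 + 15/4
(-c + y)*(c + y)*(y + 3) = -c^2*y - 3*c^2 + y^3 + 3*y^2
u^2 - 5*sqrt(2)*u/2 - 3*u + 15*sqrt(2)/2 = (u - 3)*(u - 5*sqrt(2)/2)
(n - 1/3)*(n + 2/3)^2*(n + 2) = n^4 + 3*n^3 + 2*n^2 - 4*n/27 - 8/27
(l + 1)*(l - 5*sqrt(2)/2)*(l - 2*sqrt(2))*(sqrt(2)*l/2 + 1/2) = sqrt(2)*l^4/2 - 4*l^3 + sqrt(2)*l^3/2 - 4*l^2 + 11*sqrt(2)*l^2/4 + 11*sqrt(2)*l/4 + 5*l + 5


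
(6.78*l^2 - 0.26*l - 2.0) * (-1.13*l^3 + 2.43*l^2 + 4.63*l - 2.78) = -7.6614*l^5 + 16.7692*l^4 + 33.0196*l^3 - 24.9122*l^2 - 8.5372*l + 5.56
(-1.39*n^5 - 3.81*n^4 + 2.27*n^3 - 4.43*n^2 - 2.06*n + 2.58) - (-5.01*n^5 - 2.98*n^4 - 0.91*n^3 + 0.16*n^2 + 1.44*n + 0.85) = 3.62*n^5 - 0.83*n^4 + 3.18*n^3 - 4.59*n^2 - 3.5*n + 1.73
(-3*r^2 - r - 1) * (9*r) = -27*r^3 - 9*r^2 - 9*r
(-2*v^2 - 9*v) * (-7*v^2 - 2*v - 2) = 14*v^4 + 67*v^3 + 22*v^2 + 18*v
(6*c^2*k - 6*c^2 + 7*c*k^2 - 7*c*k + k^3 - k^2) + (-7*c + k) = 6*c^2*k - 6*c^2 + 7*c*k^2 - 7*c*k - 7*c + k^3 - k^2 + k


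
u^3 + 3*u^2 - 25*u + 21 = (u - 3)*(u - 1)*(u + 7)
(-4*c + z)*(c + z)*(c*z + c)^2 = -4*c^4*z^2 - 8*c^4*z - 4*c^4 - 3*c^3*z^3 - 6*c^3*z^2 - 3*c^3*z + c^2*z^4 + 2*c^2*z^3 + c^2*z^2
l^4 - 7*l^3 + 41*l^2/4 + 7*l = l*(l - 4)*(l - 7/2)*(l + 1/2)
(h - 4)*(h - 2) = h^2 - 6*h + 8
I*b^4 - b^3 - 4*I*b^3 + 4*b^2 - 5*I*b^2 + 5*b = b*(b - 5)*(b + I)*(I*b + I)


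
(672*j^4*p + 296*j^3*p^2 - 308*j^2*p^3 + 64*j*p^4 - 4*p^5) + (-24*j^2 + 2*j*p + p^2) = 672*j^4*p + 296*j^3*p^2 - 308*j^2*p^3 - 24*j^2 + 64*j*p^4 + 2*j*p - 4*p^5 + p^2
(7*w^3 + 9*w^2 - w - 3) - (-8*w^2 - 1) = 7*w^3 + 17*w^2 - w - 2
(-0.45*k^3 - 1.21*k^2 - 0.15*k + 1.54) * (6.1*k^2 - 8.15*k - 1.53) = -2.745*k^5 - 3.7135*k^4 + 9.635*k^3 + 12.4678*k^2 - 12.3215*k - 2.3562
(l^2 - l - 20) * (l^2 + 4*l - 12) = l^4 + 3*l^3 - 36*l^2 - 68*l + 240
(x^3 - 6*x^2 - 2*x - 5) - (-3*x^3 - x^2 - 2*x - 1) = 4*x^3 - 5*x^2 - 4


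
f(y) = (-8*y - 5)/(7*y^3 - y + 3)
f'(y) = (1 - 21*y^2)*(-8*y - 5)/(7*y^3 - y + 3)^2 - 8/(7*y^3 - y + 3)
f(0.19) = -2.28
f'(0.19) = -2.99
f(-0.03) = -1.57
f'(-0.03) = -3.15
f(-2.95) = -0.11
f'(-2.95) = -0.07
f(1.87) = -0.43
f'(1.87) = 0.49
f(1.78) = -0.47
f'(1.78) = 0.56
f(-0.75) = 1.25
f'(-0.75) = -27.07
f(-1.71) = -0.29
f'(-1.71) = -0.31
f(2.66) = -0.20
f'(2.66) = 0.16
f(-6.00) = -0.03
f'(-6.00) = -0.00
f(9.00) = -0.02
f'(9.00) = 0.00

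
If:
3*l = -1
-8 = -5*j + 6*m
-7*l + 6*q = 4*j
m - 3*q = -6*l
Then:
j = -13/7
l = -1/3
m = -121/42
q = -205/126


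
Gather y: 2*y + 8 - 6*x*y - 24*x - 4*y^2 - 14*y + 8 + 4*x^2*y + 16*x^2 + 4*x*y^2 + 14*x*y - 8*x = 16*x^2 - 32*x + y^2*(4*x - 4) + y*(4*x^2 + 8*x - 12) + 16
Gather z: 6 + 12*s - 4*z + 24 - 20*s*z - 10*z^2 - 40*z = 12*s - 10*z^2 + z*(-20*s - 44) + 30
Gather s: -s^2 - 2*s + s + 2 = -s^2 - s + 2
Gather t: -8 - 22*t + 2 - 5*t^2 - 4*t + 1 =-5*t^2 - 26*t - 5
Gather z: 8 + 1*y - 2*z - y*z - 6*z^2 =y - 6*z^2 + z*(-y - 2) + 8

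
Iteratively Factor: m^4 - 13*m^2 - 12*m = (m)*(m^3 - 13*m - 12) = m*(m + 1)*(m^2 - m - 12) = m*(m + 1)*(m + 3)*(m - 4)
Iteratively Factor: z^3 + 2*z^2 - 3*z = (z + 3)*(z^2 - z) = (z - 1)*(z + 3)*(z)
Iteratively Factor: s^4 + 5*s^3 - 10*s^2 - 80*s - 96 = (s - 4)*(s^3 + 9*s^2 + 26*s + 24) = (s - 4)*(s + 3)*(s^2 + 6*s + 8) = (s - 4)*(s + 2)*(s + 3)*(s + 4)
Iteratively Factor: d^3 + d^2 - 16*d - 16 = (d + 4)*(d^2 - 3*d - 4) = (d + 1)*(d + 4)*(d - 4)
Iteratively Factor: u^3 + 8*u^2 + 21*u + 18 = (u + 2)*(u^2 + 6*u + 9) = (u + 2)*(u + 3)*(u + 3)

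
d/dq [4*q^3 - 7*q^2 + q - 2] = 12*q^2 - 14*q + 1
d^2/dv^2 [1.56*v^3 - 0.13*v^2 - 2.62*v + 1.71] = 9.36*v - 0.26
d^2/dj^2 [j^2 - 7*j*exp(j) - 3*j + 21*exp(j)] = -7*j*exp(j) + 7*exp(j) + 2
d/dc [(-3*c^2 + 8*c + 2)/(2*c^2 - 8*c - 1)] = 2*(4*c^2 - c + 4)/(4*c^4 - 32*c^3 + 60*c^2 + 16*c + 1)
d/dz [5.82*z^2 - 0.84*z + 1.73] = 11.64*z - 0.84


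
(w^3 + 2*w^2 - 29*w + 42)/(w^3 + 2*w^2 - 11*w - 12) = (w^2 + 5*w - 14)/(w^2 + 5*w + 4)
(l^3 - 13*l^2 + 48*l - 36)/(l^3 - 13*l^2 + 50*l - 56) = (l^3 - 13*l^2 + 48*l - 36)/(l^3 - 13*l^2 + 50*l - 56)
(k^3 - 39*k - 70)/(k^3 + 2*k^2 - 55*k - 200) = (k^2 - 5*k - 14)/(k^2 - 3*k - 40)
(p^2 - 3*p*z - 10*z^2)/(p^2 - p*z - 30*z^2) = (-p^2 + 3*p*z + 10*z^2)/(-p^2 + p*z + 30*z^2)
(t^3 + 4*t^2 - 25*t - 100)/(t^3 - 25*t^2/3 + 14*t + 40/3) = 3*(t^2 + 9*t + 20)/(3*t^2 - 10*t - 8)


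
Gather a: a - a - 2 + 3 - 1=0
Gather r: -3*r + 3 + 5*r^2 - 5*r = 5*r^2 - 8*r + 3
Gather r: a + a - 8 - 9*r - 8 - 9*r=2*a - 18*r - 16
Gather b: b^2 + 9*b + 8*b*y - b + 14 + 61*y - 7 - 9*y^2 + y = b^2 + b*(8*y + 8) - 9*y^2 + 62*y + 7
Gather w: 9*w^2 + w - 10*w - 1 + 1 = 9*w^2 - 9*w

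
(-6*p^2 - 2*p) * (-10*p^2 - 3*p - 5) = 60*p^4 + 38*p^3 + 36*p^2 + 10*p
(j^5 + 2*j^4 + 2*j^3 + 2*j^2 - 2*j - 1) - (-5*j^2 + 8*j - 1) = j^5 + 2*j^4 + 2*j^3 + 7*j^2 - 10*j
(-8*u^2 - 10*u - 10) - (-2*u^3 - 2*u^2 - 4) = 2*u^3 - 6*u^2 - 10*u - 6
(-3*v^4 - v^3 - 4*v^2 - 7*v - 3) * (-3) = 9*v^4 + 3*v^3 + 12*v^2 + 21*v + 9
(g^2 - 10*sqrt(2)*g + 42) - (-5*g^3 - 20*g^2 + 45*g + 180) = 5*g^3 + 21*g^2 - 45*g - 10*sqrt(2)*g - 138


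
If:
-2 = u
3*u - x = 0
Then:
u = -2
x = -6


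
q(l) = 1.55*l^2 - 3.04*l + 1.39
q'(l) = 3.1*l - 3.04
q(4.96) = 24.44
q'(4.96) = 12.34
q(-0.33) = 2.56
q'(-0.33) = -4.06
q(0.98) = -0.10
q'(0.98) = -0.00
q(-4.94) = 54.23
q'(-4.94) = -18.35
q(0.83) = -0.07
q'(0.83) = -0.47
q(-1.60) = 10.22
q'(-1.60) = -8.00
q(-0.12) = 1.78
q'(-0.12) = -3.41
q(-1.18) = 7.14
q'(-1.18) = -6.70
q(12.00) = 188.11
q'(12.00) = 34.16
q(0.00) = 1.39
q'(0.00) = -3.04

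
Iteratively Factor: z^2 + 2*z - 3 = (z + 3)*(z - 1)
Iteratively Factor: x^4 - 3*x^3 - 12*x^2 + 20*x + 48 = (x + 2)*(x^3 - 5*x^2 - 2*x + 24) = (x - 4)*(x + 2)*(x^2 - x - 6) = (x - 4)*(x - 3)*(x + 2)*(x + 2)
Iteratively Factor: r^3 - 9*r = (r + 3)*(r^2 - 3*r) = (r - 3)*(r + 3)*(r)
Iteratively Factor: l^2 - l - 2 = (l - 2)*(l + 1)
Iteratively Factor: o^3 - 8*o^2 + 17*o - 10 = (o - 1)*(o^2 - 7*o + 10) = (o - 5)*(o - 1)*(o - 2)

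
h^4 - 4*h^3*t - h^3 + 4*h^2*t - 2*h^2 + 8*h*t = h*(h - 2)*(h + 1)*(h - 4*t)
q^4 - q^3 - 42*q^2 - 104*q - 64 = (q - 8)*(q + 1)*(q + 2)*(q + 4)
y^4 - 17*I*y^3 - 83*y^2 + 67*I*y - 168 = (y - 8*I)*(y - 7*I)*(y - 3*I)*(y + I)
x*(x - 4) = x^2 - 4*x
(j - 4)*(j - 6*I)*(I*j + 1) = I*j^3 + 7*j^2 - 4*I*j^2 - 28*j - 6*I*j + 24*I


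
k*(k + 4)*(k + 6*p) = k^3 + 6*k^2*p + 4*k^2 + 24*k*p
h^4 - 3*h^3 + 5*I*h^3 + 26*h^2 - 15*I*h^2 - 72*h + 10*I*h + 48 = (h - 2)*(h - 1)*(h - 3*I)*(h + 8*I)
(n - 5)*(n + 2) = n^2 - 3*n - 10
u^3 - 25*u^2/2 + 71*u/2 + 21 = (u - 7)*(u - 6)*(u + 1/2)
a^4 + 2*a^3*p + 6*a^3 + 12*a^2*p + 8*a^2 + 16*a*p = a*(a + 2)*(a + 4)*(a + 2*p)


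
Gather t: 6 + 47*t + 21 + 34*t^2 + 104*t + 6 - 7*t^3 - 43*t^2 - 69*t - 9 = -7*t^3 - 9*t^2 + 82*t + 24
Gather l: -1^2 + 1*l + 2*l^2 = 2*l^2 + l - 1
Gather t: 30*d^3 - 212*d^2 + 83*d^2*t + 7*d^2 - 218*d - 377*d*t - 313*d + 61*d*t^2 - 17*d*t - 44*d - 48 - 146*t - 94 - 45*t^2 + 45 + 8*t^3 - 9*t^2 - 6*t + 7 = 30*d^3 - 205*d^2 - 575*d + 8*t^3 + t^2*(61*d - 54) + t*(83*d^2 - 394*d - 152) - 90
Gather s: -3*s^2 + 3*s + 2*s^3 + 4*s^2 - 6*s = 2*s^3 + s^2 - 3*s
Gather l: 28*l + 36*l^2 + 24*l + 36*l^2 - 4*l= 72*l^2 + 48*l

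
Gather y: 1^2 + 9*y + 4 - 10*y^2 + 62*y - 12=-10*y^2 + 71*y - 7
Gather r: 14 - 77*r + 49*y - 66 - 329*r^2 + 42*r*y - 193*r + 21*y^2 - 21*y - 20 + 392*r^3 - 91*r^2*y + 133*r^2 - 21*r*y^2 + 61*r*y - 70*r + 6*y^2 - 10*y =392*r^3 + r^2*(-91*y - 196) + r*(-21*y^2 + 103*y - 340) + 27*y^2 + 18*y - 72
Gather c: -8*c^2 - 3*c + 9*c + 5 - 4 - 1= -8*c^2 + 6*c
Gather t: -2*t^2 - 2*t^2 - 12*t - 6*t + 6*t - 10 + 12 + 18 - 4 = -4*t^2 - 12*t + 16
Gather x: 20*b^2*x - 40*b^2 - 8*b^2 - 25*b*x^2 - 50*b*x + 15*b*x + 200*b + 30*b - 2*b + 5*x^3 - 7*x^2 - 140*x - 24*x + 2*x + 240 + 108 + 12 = -48*b^2 + 228*b + 5*x^3 + x^2*(-25*b - 7) + x*(20*b^2 - 35*b - 162) + 360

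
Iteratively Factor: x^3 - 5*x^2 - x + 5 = (x + 1)*(x^2 - 6*x + 5) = (x - 5)*(x + 1)*(x - 1)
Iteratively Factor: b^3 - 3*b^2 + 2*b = (b)*(b^2 - 3*b + 2) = b*(b - 2)*(b - 1)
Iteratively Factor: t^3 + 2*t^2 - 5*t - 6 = (t - 2)*(t^2 + 4*t + 3) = (t - 2)*(t + 1)*(t + 3)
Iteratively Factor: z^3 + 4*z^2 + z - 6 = (z + 3)*(z^2 + z - 2) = (z - 1)*(z + 3)*(z + 2)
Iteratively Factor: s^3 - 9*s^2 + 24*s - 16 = (s - 1)*(s^2 - 8*s + 16) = (s - 4)*(s - 1)*(s - 4)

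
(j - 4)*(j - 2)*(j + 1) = j^3 - 5*j^2 + 2*j + 8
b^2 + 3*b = b*(b + 3)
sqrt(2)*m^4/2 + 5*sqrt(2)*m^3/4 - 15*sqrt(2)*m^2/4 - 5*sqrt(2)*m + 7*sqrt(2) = (m - 2)*(m - 1)*(m + 7/2)*(sqrt(2)*m/2 + sqrt(2))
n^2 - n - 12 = (n - 4)*(n + 3)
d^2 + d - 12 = (d - 3)*(d + 4)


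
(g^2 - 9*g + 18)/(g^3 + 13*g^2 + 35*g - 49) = (g^2 - 9*g + 18)/(g^3 + 13*g^2 + 35*g - 49)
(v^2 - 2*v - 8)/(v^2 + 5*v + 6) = (v - 4)/(v + 3)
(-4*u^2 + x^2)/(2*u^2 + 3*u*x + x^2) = (-2*u + x)/(u + x)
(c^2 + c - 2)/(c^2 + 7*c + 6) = (c^2 + c - 2)/(c^2 + 7*c + 6)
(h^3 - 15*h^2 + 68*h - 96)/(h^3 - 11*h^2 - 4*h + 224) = (h^2 - 7*h + 12)/(h^2 - 3*h - 28)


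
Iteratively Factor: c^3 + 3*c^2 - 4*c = (c - 1)*(c^2 + 4*c) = (c - 1)*(c + 4)*(c)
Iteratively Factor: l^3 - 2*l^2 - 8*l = (l - 4)*(l^2 + 2*l) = (l - 4)*(l + 2)*(l)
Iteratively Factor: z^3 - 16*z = (z + 4)*(z^2 - 4*z) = (z - 4)*(z + 4)*(z)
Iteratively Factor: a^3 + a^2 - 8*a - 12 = (a + 2)*(a^2 - a - 6) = (a + 2)^2*(a - 3)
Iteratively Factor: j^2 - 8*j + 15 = (j - 3)*(j - 5)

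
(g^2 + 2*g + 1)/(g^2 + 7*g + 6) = (g + 1)/(g + 6)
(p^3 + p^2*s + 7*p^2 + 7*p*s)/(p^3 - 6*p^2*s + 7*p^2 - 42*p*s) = (p + s)/(p - 6*s)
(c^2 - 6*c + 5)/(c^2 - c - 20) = (c - 1)/(c + 4)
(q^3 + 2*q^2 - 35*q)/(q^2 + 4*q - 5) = q*(q^2 + 2*q - 35)/(q^2 + 4*q - 5)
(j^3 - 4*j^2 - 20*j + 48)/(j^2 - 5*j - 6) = (j^2 + 2*j - 8)/(j + 1)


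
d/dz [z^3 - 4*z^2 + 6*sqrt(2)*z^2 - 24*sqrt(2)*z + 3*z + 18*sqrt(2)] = 3*z^2 - 8*z + 12*sqrt(2)*z - 24*sqrt(2) + 3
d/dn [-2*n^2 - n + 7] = -4*n - 1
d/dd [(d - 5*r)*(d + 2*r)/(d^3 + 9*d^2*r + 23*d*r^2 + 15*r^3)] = (-(d - 5*r)*(d + 2*r)*(3*d^2 + 18*d*r + 23*r^2) + (2*d - 3*r)*(d^3 + 9*d^2*r + 23*d*r^2 + 15*r^3))/(d^3 + 9*d^2*r + 23*d*r^2 + 15*r^3)^2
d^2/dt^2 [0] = 0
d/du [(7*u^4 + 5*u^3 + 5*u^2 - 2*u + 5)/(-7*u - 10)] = (-147*u^4 - 350*u^3 - 185*u^2 - 100*u + 55)/(49*u^2 + 140*u + 100)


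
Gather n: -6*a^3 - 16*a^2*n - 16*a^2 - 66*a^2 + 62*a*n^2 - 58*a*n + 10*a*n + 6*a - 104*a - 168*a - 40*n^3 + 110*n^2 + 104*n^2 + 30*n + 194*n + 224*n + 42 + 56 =-6*a^3 - 82*a^2 - 266*a - 40*n^3 + n^2*(62*a + 214) + n*(-16*a^2 - 48*a + 448) + 98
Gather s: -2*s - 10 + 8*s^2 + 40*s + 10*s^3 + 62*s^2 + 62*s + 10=10*s^3 + 70*s^2 + 100*s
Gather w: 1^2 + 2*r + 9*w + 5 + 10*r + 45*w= 12*r + 54*w + 6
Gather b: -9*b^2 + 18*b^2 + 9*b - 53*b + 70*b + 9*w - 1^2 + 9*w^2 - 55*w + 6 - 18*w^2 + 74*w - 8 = 9*b^2 + 26*b - 9*w^2 + 28*w - 3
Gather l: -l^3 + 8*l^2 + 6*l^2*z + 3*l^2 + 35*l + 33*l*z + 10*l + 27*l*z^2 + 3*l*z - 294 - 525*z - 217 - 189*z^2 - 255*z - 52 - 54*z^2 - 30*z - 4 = -l^3 + l^2*(6*z + 11) + l*(27*z^2 + 36*z + 45) - 243*z^2 - 810*z - 567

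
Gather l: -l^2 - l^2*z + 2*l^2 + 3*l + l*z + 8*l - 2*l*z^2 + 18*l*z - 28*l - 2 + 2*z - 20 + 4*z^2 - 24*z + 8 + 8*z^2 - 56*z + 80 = l^2*(1 - z) + l*(-2*z^2 + 19*z - 17) + 12*z^2 - 78*z + 66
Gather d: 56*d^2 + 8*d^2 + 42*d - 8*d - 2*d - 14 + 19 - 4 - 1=64*d^2 + 32*d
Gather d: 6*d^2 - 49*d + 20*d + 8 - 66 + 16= 6*d^2 - 29*d - 42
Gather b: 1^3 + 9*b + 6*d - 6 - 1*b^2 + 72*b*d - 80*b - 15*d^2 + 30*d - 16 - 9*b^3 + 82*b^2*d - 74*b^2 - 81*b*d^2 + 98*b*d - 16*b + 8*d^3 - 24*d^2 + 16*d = -9*b^3 + b^2*(82*d - 75) + b*(-81*d^2 + 170*d - 87) + 8*d^3 - 39*d^2 + 52*d - 21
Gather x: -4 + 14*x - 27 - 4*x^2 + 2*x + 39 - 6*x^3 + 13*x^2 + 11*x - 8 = -6*x^3 + 9*x^2 + 27*x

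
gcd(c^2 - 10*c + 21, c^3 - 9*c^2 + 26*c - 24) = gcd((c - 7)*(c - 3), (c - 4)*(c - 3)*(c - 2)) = c - 3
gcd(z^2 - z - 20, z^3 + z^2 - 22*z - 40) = z^2 - z - 20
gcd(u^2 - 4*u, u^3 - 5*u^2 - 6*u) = u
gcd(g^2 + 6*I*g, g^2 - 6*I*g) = g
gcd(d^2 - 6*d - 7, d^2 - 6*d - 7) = d^2 - 6*d - 7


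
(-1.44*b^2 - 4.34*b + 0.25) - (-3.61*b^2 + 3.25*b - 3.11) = 2.17*b^2 - 7.59*b + 3.36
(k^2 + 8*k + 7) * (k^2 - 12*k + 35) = k^4 - 4*k^3 - 54*k^2 + 196*k + 245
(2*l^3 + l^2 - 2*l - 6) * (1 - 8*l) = -16*l^4 - 6*l^3 + 17*l^2 + 46*l - 6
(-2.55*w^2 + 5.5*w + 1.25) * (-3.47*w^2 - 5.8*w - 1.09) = 8.8485*w^4 - 4.295*w^3 - 33.458*w^2 - 13.245*w - 1.3625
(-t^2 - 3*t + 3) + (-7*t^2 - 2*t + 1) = -8*t^2 - 5*t + 4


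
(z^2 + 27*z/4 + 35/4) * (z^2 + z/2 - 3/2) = z^4 + 29*z^3/4 + 85*z^2/8 - 23*z/4 - 105/8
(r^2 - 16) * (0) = 0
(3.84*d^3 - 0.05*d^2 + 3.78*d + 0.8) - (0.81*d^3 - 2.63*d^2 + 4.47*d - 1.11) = 3.03*d^3 + 2.58*d^2 - 0.69*d + 1.91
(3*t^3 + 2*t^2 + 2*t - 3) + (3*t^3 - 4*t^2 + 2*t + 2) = 6*t^3 - 2*t^2 + 4*t - 1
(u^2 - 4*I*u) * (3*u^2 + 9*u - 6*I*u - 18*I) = 3*u^4 + 9*u^3 - 18*I*u^3 - 24*u^2 - 54*I*u^2 - 72*u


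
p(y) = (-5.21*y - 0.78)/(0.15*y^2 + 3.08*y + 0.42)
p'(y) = (-5.21*y - 0.78)*(-0.3*y - 3.08)/(0.15*y^2 + 3.08*y + 0.42)^2 - 5.21/(0.15*y^2 + 3.08*y + 0.42)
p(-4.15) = -2.13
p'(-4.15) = 0.13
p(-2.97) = -1.98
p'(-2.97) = 0.12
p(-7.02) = -2.59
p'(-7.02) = 0.19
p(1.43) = -1.60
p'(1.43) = 0.08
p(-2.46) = -1.93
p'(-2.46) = 0.11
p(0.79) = -1.66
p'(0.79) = 0.10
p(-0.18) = -1.22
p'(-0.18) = 11.76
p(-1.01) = -1.77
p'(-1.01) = 0.12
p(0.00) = -1.86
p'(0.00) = 1.21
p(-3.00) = -1.99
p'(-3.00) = 0.12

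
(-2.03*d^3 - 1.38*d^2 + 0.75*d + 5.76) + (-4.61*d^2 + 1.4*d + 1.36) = -2.03*d^3 - 5.99*d^2 + 2.15*d + 7.12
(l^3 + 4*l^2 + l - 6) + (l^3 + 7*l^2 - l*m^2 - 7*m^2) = 2*l^3 + 11*l^2 - l*m^2 + l - 7*m^2 - 6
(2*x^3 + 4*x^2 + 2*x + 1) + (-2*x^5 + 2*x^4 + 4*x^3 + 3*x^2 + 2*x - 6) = -2*x^5 + 2*x^4 + 6*x^3 + 7*x^2 + 4*x - 5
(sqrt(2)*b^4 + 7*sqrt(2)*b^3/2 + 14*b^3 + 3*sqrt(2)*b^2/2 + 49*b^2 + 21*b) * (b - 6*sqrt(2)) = sqrt(2)*b^5 + 2*b^4 + 7*sqrt(2)*b^4/2 - 165*sqrt(2)*b^3/2 + 7*b^3 - 294*sqrt(2)*b^2 + 3*b^2 - 126*sqrt(2)*b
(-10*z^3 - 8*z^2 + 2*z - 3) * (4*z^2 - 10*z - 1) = -40*z^5 + 68*z^4 + 98*z^3 - 24*z^2 + 28*z + 3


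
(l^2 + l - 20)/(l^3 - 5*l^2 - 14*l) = (-l^2 - l + 20)/(l*(-l^2 + 5*l + 14))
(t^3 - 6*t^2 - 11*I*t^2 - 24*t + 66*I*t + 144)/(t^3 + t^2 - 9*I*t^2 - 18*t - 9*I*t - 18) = (t^2 + t*(-6 - 8*I) + 48*I)/(t^2 + t*(1 - 6*I) - 6*I)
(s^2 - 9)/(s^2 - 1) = (s^2 - 9)/(s^2 - 1)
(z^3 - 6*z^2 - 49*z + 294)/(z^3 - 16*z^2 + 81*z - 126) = (z + 7)/(z - 3)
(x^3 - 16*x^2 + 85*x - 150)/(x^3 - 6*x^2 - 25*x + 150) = (x - 5)/(x + 5)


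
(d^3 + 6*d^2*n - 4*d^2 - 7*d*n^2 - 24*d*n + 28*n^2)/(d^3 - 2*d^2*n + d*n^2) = (d^2 + 7*d*n - 4*d - 28*n)/(d*(d - n))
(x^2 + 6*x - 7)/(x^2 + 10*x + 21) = (x - 1)/(x + 3)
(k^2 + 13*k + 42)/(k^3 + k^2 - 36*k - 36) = (k + 7)/(k^2 - 5*k - 6)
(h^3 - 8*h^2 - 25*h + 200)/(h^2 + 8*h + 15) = (h^2 - 13*h + 40)/(h + 3)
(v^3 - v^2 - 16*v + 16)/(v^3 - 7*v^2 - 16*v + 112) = (v - 1)/(v - 7)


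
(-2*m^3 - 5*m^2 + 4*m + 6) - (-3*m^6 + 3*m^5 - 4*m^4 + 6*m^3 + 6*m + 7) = 3*m^6 - 3*m^5 + 4*m^4 - 8*m^3 - 5*m^2 - 2*m - 1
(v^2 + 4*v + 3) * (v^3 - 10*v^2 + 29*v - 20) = v^5 - 6*v^4 - 8*v^3 + 66*v^2 + 7*v - 60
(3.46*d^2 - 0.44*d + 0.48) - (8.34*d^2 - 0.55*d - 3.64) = -4.88*d^2 + 0.11*d + 4.12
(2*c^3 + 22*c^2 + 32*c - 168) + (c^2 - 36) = 2*c^3 + 23*c^2 + 32*c - 204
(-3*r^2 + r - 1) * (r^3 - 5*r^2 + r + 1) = -3*r^5 + 16*r^4 - 9*r^3 + 3*r^2 - 1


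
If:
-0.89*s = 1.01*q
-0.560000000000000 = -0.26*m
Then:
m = 2.15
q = -0.881188118811881*s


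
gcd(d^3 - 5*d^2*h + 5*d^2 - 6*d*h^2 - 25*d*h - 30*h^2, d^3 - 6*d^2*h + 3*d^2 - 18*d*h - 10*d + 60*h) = d^2 - 6*d*h + 5*d - 30*h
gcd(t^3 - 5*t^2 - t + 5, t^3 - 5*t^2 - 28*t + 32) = t - 1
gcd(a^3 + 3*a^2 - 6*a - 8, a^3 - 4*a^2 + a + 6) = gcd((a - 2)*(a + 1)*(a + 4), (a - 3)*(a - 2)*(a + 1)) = a^2 - a - 2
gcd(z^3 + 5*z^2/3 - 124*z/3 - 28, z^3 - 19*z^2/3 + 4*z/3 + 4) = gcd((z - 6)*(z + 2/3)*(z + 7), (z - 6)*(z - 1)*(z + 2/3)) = z^2 - 16*z/3 - 4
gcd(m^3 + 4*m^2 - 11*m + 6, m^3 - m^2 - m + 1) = m^2 - 2*m + 1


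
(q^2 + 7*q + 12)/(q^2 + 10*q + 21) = (q + 4)/(q + 7)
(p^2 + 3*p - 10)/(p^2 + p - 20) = (p - 2)/(p - 4)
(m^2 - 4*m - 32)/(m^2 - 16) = (m - 8)/(m - 4)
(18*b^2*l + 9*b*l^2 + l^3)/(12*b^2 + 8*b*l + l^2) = l*(3*b + l)/(2*b + l)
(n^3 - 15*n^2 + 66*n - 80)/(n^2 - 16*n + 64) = (n^2 - 7*n + 10)/(n - 8)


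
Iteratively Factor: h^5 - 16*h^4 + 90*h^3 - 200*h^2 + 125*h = (h - 1)*(h^4 - 15*h^3 + 75*h^2 - 125*h) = (h - 5)*(h - 1)*(h^3 - 10*h^2 + 25*h) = (h - 5)^2*(h - 1)*(h^2 - 5*h) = h*(h - 5)^2*(h - 1)*(h - 5)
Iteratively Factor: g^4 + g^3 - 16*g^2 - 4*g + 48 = (g - 2)*(g^3 + 3*g^2 - 10*g - 24) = (g - 2)*(g + 4)*(g^2 - g - 6) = (g - 2)*(g + 2)*(g + 4)*(g - 3)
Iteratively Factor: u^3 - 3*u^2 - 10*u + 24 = (u - 4)*(u^2 + u - 6) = (u - 4)*(u - 2)*(u + 3)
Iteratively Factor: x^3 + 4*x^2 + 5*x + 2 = (x + 2)*(x^2 + 2*x + 1) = (x + 1)*(x + 2)*(x + 1)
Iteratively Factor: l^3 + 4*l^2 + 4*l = (l)*(l^2 + 4*l + 4) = l*(l + 2)*(l + 2)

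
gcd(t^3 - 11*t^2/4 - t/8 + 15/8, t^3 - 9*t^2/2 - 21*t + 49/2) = t - 1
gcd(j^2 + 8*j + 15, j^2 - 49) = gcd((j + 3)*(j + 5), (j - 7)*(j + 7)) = 1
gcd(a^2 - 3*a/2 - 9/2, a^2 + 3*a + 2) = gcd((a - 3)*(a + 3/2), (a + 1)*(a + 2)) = 1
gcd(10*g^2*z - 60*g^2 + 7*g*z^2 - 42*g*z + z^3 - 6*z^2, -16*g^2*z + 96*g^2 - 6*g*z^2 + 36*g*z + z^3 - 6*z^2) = 2*g*z - 12*g + z^2 - 6*z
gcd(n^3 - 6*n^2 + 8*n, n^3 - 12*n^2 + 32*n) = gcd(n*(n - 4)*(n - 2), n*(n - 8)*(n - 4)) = n^2 - 4*n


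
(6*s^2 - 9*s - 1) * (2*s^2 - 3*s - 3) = 12*s^4 - 36*s^3 + 7*s^2 + 30*s + 3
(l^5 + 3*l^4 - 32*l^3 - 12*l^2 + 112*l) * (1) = l^5 + 3*l^4 - 32*l^3 - 12*l^2 + 112*l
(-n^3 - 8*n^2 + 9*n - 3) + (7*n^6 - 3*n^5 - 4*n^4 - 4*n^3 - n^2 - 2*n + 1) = 7*n^6 - 3*n^5 - 4*n^4 - 5*n^3 - 9*n^2 + 7*n - 2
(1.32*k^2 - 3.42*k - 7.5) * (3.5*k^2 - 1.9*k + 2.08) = 4.62*k^4 - 14.478*k^3 - 17.0064*k^2 + 7.1364*k - 15.6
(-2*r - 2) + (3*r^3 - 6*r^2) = 3*r^3 - 6*r^2 - 2*r - 2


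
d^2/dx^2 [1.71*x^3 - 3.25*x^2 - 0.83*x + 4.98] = 10.26*x - 6.5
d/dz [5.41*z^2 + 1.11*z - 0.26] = 10.82*z + 1.11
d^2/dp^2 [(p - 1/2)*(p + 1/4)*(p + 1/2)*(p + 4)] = 12*p^2 + 51*p/2 + 3/2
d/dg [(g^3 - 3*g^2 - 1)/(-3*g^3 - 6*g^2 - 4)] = 3*g*(-5*g^3 - 7*g + 4)/(9*g^6 + 36*g^5 + 36*g^4 + 24*g^3 + 48*g^2 + 16)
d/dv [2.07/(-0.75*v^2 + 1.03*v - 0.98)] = (3.105*v - 2.1321)/(0.75*v^2 - 1.03*v + 0.98)^2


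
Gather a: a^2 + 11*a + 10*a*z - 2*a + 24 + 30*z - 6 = a^2 + a*(10*z + 9) + 30*z + 18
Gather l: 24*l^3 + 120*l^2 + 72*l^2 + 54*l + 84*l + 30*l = 24*l^3 + 192*l^2 + 168*l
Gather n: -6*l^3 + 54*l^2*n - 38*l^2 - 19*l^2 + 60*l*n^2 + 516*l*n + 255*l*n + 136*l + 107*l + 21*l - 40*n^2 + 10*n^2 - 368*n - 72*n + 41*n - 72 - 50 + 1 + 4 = -6*l^3 - 57*l^2 + 264*l + n^2*(60*l - 30) + n*(54*l^2 + 771*l - 399) - 117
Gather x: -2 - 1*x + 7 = 5 - x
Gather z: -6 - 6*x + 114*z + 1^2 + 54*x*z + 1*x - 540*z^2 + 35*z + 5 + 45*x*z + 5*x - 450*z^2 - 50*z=-990*z^2 + z*(99*x + 99)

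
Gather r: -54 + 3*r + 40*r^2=40*r^2 + 3*r - 54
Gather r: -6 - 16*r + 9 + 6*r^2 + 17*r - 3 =6*r^2 + r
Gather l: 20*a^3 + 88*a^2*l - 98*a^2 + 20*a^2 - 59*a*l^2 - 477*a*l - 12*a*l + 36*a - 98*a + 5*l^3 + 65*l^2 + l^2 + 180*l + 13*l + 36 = 20*a^3 - 78*a^2 - 62*a + 5*l^3 + l^2*(66 - 59*a) + l*(88*a^2 - 489*a + 193) + 36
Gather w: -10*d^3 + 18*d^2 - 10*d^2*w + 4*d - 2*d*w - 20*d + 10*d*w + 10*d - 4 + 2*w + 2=-10*d^3 + 18*d^2 - 6*d + w*(-10*d^2 + 8*d + 2) - 2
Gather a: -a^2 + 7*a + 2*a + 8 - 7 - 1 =-a^2 + 9*a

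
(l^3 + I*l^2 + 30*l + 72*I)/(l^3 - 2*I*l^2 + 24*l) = (l + 3*I)/l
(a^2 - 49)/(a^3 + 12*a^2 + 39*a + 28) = (a - 7)/(a^2 + 5*a + 4)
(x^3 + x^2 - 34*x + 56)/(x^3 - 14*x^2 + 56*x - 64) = (x + 7)/(x - 8)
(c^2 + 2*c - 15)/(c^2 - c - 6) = (c + 5)/(c + 2)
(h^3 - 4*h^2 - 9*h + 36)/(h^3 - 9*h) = (h - 4)/h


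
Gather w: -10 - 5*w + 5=-5*w - 5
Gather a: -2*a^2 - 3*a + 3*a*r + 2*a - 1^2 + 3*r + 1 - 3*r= -2*a^2 + a*(3*r - 1)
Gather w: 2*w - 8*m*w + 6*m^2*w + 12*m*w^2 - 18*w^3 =12*m*w^2 - 18*w^3 + w*(6*m^2 - 8*m + 2)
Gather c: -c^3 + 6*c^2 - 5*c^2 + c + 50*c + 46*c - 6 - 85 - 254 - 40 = -c^3 + c^2 + 97*c - 385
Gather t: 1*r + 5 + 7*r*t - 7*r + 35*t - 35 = -6*r + t*(7*r + 35) - 30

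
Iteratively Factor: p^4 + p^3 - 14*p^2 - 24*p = (p + 2)*(p^3 - p^2 - 12*p) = p*(p + 2)*(p^2 - p - 12) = p*(p - 4)*(p + 2)*(p + 3)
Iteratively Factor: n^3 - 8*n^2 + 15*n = (n - 3)*(n^2 - 5*n) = n*(n - 3)*(n - 5)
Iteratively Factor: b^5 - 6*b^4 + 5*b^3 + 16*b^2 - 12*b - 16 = (b - 2)*(b^4 - 4*b^3 - 3*b^2 + 10*b + 8) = (b - 2)*(b + 1)*(b^3 - 5*b^2 + 2*b + 8) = (b - 2)*(b + 1)^2*(b^2 - 6*b + 8) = (b - 4)*(b - 2)*(b + 1)^2*(b - 2)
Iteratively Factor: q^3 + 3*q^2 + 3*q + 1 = (q + 1)*(q^2 + 2*q + 1) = (q + 1)^2*(q + 1)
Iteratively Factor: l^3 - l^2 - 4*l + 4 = (l - 1)*(l^2 - 4) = (l - 1)*(l + 2)*(l - 2)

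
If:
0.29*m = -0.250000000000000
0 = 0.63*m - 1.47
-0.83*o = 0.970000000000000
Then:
No Solution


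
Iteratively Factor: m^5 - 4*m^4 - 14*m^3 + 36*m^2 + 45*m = (m + 1)*(m^4 - 5*m^3 - 9*m^2 + 45*m) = (m + 1)*(m + 3)*(m^3 - 8*m^2 + 15*m) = m*(m + 1)*(m + 3)*(m^2 - 8*m + 15) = m*(m - 3)*(m + 1)*(m + 3)*(m - 5)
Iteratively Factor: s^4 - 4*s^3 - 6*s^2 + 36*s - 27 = (s - 1)*(s^3 - 3*s^2 - 9*s + 27) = (s - 3)*(s - 1)*(s^2 - 9) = (s - 3)*(s - 1)*(s + 3)*(s - 3)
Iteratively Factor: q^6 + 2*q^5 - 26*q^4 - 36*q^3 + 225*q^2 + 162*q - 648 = (q + 4)*(q^5 - 2*q^4 - 18*q^3 + 36*q^2 + 81*q - 162) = (q - 3)*(q + 4)*(q^4 + q^3 - 15*q^2 - 9*q + 54) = (q - 3)^2*(q + 4)*(q^3 + 4*q^2 - 3*q - 18) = (q - 3)^2*(q + 3)*(q + 4)*(q^2 + q - 6) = (q - 3)^2*(q + 3)^2*(q + 4)*(q - 2)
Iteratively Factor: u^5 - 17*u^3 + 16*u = (u + 4)*(u^4 - 4*u^3 - u^2 + 4*u) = (u - 1)*(u + 4)*(u^3 - 3*u^2 - 4*u) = u*(u - 1)*(u + 4)*(u^2 - 3*u - 4) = u*(u - 4)*(u - 1)*(u + 4)*(u + 1)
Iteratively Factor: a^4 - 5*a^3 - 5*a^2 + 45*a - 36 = (a + 3)*(a^3 - 8*a^2 + 19*a - 12) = (a - 3)*(a + 3)*(a^2 - 5*a + 4) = (a - 3)*(a - 1)*(a + 3)*(a - 4)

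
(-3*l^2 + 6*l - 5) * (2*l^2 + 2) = -6*l^4 + 12*l^3 - 16*l^2 + 12*l - 10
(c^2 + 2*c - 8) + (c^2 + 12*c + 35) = 2*c^2 + 14*c + 27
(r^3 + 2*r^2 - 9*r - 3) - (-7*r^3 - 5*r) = 8*r^3 + 2*r^2 - 4*r - 3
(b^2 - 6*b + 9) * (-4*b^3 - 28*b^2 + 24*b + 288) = -4*b^5 - 4*b^4 + 156*b^3 - 108*b^2 - 1512*b + 2592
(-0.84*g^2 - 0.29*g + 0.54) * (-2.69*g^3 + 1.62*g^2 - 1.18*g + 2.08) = 2.2596*g^5 - 0.5807*g^4 - 0.9312*g^3 - 0.5302*g^2 - 1.2404*g + 1.1232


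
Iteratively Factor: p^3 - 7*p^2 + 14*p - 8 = (p - 4)*(p^2 - 3*p + 2) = (p - 4)*(p - 1)*(p - 2)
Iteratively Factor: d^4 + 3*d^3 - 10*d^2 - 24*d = (d + 2)*(d^3 + d^2 - 12*d) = d*(d + 2)*(d^2 + d - 12) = d*(d + 2)*(d + 4)*(d - 3)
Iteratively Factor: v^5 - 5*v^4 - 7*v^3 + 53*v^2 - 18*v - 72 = (v - 3)*(v^4 - 2*v^3 - 13*v^2 + 14*v + 24) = (v - 3)*(v - 2)*(v^3 - 13*v - 12) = (v - 3)*(v - 2)*(v + 1)*(v^2 - v - 12) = (v - 3)*(v - 2)*(v + 1)*(v + 3)*(v - 4)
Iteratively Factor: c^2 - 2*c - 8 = (c - 4)*(c + 2)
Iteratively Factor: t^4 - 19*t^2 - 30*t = (t - 5)*(t^3 + 5*t^2 + 6*t) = (t - 5)*(t + 2)*(t^2 + 3*t) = (t - 5)*(t + 2)*(t + 3)*(t)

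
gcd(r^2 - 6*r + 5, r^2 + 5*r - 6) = r - 1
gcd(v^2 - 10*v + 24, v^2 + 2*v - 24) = v - 4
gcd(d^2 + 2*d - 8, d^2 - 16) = d + 4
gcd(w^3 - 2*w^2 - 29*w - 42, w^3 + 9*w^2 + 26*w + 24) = w^2 + 5*w + 6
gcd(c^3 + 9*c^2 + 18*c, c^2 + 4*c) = c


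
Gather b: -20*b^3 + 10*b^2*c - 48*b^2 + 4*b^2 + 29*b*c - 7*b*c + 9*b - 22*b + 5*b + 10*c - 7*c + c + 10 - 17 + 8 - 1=-20*b^3 + b^2*(10*c - 44) + b*(22*c - 8) + 4*c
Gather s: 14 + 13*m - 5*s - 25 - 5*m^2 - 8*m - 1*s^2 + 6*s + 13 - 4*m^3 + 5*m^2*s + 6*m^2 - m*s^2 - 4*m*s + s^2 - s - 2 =-4*m^3 + m^2 - m*s^2 + 5*m + s*(5*m^2 - 4*m)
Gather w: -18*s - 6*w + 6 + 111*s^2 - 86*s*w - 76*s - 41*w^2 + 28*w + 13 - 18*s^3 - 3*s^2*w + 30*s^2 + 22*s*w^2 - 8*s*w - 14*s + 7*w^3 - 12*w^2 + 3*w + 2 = -18*s^3 + 141*s^2 - 108*s + 7*w^3 + w^2*(22*s - 53) + w*(-3*s^2 - 94*s + 25) + 21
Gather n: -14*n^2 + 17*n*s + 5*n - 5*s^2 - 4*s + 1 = -14*n^2 + n*(17*s + 5) - 5*s^2 - 4*s + 1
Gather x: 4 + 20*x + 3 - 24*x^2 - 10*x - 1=-24*x^2 + 10*x + 6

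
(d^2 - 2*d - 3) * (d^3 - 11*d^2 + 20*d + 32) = d^5 - 13*d^4 + 39*d^3 + 25*d^2 - 124*d - 96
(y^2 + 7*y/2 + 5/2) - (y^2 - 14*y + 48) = 35*y/2 - 91/2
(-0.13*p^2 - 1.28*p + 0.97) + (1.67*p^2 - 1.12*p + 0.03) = 1.54*p^2 - 2.4*p + 1.0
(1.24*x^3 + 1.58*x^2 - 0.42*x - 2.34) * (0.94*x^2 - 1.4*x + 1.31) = 1.1656*x^5 - 0.2508*x^4 - 0.9824*x^3 + 0.4582*x^2 + 2.7258*x - 3.0654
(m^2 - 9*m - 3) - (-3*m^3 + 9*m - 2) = 3*m^3 + m^2 - 18*m - 1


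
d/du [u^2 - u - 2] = 2*u - 1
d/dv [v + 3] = 1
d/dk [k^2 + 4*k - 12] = 2*k + 4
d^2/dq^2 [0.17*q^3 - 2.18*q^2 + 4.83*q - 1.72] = 1.02*q - 4.36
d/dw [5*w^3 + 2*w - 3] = 15*w^2 + 2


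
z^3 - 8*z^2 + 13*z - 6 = (z - 6)*(z - 1)^2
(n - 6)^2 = n^2 - 12*n + 36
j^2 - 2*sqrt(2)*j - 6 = (j - 3*sqrt(2))*(j + sqrt(2))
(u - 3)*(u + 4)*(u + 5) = u^3 + 6*u^2 - 7*u - 60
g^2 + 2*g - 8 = (g - 2)*(g + 4)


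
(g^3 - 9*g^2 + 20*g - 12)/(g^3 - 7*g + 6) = (g - 6)/(g + 3)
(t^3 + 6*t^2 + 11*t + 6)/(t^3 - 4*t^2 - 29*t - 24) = (t + 2)/(t - 8)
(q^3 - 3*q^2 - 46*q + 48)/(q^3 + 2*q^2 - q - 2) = (q^2 - 2*q - 48)/(q^2 + 3*q + 2)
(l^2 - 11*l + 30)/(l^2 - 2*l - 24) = (l - 5)/(l + 4)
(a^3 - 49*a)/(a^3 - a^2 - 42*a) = (a + 7)/(a + 6)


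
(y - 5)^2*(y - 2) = y^3 - 12*y^2 + 45*y - 50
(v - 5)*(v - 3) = v^2 - 8*v + 15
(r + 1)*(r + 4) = r^2 + 5*r + 4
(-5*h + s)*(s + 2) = -5*h*s - 10*h + s^2 + 2*s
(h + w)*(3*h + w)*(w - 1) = 3*h^2*w - 3*h^2 + 4*h*w^2 - 4*h*w + w^3 - w^2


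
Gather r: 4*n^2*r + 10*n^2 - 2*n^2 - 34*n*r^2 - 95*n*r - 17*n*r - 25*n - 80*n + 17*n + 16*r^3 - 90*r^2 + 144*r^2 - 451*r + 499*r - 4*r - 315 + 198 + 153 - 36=8*n^2 - 88*n + 16*r^3 + r^2*(54 - 34*n) + r*(4*n^2 - 112*n + 44)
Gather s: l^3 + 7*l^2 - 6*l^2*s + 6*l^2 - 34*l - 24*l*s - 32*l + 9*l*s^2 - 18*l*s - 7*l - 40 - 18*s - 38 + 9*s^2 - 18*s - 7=l^3 + 13*l^2 - 73*l + s^2*(9*l + 9) + s*(-6*l^2 - 42*l - 36) - 85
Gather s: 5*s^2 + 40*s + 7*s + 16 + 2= 5*s^2 + 47*s + 18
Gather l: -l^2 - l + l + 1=1 - l^2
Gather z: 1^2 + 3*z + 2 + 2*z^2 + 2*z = 2*z^2 + 5*z + 3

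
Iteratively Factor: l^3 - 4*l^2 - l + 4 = (l + 1)*(l^2 - 5*l + 4) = (l - 1)*(l + 1)*(l - 4)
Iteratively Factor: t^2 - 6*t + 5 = (t - 5)*(t - 1)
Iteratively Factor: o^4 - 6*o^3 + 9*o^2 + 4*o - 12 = (o - 3)*(o^3 - 3*o^2 + 4) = (o - 3)*(o - 2)*(o^2 - o - 2) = (o - 3)*(o - 2)^2*(o + 1)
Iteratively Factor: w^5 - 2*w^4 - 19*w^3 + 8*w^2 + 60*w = (w - 2)*(w^4 - 19*w^2 - 30*w) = (w - 2)*(w + 3)*(w^3 - 3*w^2 - 10*w) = (w - 2)*(w + 2)*(w + 3)*(w^2 - 5*w) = (w - 5)*(w - 2)*(w + 2)*(w + 3)*(w)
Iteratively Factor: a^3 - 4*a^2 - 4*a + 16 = (a - 2)*(a^2 - 2*a - 8) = (a - 4)*(a - 2)*(a + 2)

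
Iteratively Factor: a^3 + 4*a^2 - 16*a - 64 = (a + 4)*(a^2 - 16) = (a - 4)*(a + 4)*(a + 4)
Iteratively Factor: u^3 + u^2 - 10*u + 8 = (u - 1)*(u^2 + 2*u - 8) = (u - 1)*(u + 4)*(u - 2)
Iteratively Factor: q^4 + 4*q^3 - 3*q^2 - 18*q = (q + 3)*(q^3 + q^2 - 6*q) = q*(q + 3)*(q^2 + q - 6) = q*(q + 3)^2*(q - 2)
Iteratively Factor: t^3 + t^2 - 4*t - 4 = (t + 2)*(t^2 - t - 2) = (t - 2)*(t + 2)*(t + 1)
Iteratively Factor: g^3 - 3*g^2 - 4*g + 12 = (g - 3)*(g^2 - 4) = (g - 3)*(g - 2)*(g + 2)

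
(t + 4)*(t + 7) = t^2 + 11*t + 28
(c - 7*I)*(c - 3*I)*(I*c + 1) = I*c^3 + 11*c^2 - 31*I*c - 21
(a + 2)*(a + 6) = a^2 + 8*a + 12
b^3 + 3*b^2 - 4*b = b*(b - 1)*(b + 4)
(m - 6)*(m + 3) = m^2 - 3*m - 18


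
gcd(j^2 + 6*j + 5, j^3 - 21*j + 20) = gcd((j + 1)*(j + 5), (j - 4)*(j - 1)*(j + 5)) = j + 5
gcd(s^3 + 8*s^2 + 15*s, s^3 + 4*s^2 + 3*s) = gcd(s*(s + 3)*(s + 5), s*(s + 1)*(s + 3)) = s^2 + 3*s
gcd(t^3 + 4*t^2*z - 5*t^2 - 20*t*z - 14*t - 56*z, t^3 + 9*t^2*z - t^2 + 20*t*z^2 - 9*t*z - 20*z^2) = t + 4*z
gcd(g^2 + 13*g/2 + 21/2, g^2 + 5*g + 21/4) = g + 7/2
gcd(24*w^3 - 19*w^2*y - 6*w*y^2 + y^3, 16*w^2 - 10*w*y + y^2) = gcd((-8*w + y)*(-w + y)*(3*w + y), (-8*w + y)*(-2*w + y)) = -8*w + y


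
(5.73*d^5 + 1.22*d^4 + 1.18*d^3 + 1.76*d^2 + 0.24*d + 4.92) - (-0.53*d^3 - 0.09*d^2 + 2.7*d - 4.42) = 5.73*d^5 + 1.22*d^4 + 1.71*d^3 + 1.85*d^2 - 2.46*d + 9.34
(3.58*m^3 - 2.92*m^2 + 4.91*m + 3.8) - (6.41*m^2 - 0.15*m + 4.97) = 3.58*m^3 - 9.33*m^2 + 5.06*m - 1.17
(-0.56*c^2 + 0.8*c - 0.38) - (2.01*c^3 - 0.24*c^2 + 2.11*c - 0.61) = -2.01*c^3 - 0.32*c^2 - 1.31*c + 0.23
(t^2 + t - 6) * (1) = t^2 + t - 6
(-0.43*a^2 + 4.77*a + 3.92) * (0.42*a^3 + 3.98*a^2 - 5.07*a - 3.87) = -0.1806*a^5 + 0.292*a^4 + 22.8111*a^3 - 6.9182*a^2 - 38.3343*a - 15.1704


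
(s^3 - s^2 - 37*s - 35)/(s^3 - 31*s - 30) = (s - 7)/(s - 6)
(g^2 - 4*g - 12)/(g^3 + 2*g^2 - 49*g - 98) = (g - 6)/(g^2 - 49)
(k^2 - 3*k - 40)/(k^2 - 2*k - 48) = (k + 5)/(k + 6)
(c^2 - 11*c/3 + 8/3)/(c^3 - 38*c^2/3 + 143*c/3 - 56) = (c - 1)/(c^2 - 10*c + 21)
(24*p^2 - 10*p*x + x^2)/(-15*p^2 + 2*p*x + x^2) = (24*p^2 - 10*p*x + x^2)/(-15*p^2 + 2*p*x + x^2)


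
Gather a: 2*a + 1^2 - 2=2*a - 1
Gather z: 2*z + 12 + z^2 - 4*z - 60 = z^2 - 2*z - 48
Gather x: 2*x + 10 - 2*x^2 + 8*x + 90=-2*x^2 + 10*x + 100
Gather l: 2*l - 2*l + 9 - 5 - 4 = 0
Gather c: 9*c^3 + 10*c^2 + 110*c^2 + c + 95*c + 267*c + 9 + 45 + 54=9*c^3 + 120*c^2 + 363*c + 108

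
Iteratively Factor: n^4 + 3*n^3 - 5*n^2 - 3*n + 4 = (n + 4)*(n^3 - n^2 - n + 1) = (n + 1)*(n + 4)*(n^2 - 2*n + 1) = (n - 1)*(n + 1)*(n + 4)*(n - 1)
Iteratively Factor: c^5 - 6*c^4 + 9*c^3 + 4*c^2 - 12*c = (c)*(c^4 - 6*c^3 + 9*c^2 + 4*c - 12) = c*(c + 1)*(c^3 - 7*c^2 + 16*c - 12) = c*(c - 2)*(c + 1)*(c^2 - 5*c + 6) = c*(c - 2)^2*(c + 1)*(c - 3)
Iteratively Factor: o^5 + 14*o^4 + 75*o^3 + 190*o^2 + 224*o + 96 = (o + 1)*(o^4 + 13*o^3 + 62*o^2 + 128*o + 96) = (o + 1)*(o + 4)*(o^3 + 9*o^2 + 26*o + 24) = (o + 1)*(o + 2)*(o + 4)*(o^2 + 7*o + 12) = (o + 1)*(o + 2)*(o + 4)^2*(o + 3)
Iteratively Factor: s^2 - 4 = (s - 2)*(s + 2)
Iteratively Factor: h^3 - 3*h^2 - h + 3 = (h + 1)*(h^2 - 4*h + 3) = (h - 3)*(h + 1)*(h - 1)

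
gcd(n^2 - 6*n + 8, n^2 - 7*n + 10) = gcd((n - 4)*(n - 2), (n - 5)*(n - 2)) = n - 2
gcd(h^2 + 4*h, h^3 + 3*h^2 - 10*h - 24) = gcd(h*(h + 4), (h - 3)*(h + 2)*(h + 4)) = h + 4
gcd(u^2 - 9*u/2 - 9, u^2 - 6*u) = u - 6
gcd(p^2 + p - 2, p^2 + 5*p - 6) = p - 1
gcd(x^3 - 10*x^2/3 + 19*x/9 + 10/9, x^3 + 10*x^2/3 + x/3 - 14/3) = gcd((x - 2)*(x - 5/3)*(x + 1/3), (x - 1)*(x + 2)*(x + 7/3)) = 1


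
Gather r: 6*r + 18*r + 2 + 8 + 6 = 24*r + 16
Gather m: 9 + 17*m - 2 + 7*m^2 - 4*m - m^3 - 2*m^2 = -m^3 + 5*m^2 + 13*m + 7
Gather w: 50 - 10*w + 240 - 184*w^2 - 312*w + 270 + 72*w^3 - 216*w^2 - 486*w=72*w^3 - 400*w^2 - 808*w + 560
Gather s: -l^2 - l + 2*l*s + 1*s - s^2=-l^2 - l - s^2 + s*(2*l + 1)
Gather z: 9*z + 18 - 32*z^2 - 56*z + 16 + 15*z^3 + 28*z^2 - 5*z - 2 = 15*z^3 - 4*z^2 - 52*z + 32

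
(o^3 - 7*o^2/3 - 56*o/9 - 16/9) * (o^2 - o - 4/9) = o^5 - 10*o^4/3 - 13*o^3/3 + 148*o^2/27 + 368*o/81 + 64/81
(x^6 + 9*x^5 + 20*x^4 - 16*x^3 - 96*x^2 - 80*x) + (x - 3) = x^6 + 9*x^5 + 20*x^4 - 16*x^3 - 96*x^2 - 79*x - 3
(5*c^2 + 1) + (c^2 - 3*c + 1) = 6*c^2 - 3*c + 2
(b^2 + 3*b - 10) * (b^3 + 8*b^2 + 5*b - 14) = b^5 + 11*b^4 + 19*b^3 - 79*b^2 - 92*b + 140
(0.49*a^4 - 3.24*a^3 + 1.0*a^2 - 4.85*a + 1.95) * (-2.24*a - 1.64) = -1.0976*a^5 + 6.454*a^4 + 3.0736*a^3 + 9.224*a^2 + 3.586*a - 3.198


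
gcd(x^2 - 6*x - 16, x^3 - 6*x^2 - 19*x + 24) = x - 8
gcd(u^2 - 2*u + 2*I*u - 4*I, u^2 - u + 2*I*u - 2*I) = u + 2*I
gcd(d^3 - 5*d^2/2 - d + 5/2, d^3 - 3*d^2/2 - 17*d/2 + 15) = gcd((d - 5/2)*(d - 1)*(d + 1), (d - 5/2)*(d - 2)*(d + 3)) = d - 5/2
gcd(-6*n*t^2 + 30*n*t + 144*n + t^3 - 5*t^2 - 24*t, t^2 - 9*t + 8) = t - 8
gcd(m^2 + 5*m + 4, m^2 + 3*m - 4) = m + 4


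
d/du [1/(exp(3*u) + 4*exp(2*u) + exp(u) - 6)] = (-3*exp(2*u) - 8*exp(u) - 1)*exp(u)/(exp(3*u) + 4*exp(2*u) + exp(u) - 6)^2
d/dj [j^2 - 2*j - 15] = 2*j - 2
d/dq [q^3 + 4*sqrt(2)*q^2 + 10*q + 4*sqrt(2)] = 3*q^2 + 8*sqrt(2)*q + 10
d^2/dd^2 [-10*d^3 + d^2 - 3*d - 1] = 2 - 60*d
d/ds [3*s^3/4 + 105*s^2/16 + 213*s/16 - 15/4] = 9*s^2/4 + 105*s/8 + 213/16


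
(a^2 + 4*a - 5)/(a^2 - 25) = (a - 1)/(a - 5)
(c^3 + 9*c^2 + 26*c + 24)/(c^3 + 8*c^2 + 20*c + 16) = (c + 3)/(c + 2)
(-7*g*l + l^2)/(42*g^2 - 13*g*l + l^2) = -l/(6*g - l)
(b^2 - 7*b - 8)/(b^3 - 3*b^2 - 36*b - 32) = 1/(b + 4)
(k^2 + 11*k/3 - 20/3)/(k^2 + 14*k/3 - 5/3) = (3*k - 4)/(3*k - 1)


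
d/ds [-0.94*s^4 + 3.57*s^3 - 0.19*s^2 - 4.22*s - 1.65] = -3.76*s^3 + 10.71*s^2 - 0.38*s - 4.22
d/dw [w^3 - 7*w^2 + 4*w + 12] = 3*w^2 - 14*w + 4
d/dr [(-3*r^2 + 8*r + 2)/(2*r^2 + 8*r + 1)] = 2*(-20*r^2 - 7*r - 4)/(4*r^4 + 32*r^3 + 68*r^2 + 16*r + 1)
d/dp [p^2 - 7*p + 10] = 2*p - 7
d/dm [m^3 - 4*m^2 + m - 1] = 3*m^2 - 8*m + 1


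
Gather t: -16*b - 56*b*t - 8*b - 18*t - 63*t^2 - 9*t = -24*b - 63*t^2 + t*(-56*b - 27)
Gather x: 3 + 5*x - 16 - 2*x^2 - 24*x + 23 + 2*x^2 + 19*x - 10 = 0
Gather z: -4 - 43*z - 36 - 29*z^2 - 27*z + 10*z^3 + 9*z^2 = 10*z^3 - 20*z^2 - 70*z - 40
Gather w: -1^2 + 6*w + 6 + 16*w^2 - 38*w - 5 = 16*w^2 - 32*w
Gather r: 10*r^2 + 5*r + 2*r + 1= 10*r^2 + 7*r + 1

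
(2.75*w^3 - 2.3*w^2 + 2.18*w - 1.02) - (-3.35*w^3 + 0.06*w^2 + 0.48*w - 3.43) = 6.1*w^3 - 2.36*w^2 + 1.7*w + 2.41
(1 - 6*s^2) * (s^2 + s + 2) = -6*s^4 - 6*s^3 - 11*s^2 + s + 2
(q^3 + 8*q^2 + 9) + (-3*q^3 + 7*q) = -2*q^3 + 8*q^2 + 7*q + 9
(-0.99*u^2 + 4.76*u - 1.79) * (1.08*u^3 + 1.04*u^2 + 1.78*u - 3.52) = -1.0692*u^5 + 4.1112*u^4 + 1.255*u^3 + 10.096*u^2 - 19.9414*u + 6.3008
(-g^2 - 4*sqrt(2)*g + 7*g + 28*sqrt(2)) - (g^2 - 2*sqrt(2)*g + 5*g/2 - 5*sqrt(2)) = -2*g^2 - 2*sqrt(2)*g + 9*g/2 + 33*sqrt(2)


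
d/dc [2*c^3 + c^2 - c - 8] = 6*c^2 + 2*c - 1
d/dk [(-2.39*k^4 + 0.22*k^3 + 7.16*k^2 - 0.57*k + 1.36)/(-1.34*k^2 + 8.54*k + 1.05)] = (6.4052*k^5 - 61.5266*k^4 - 6.2804*k^3 + 61.0756*k^2 + 18.6808*k - 12.2129)/(1.7956*k^4 - 22.8872*k^3 + 70.1176*k^2 + 17.934*k + 1.1025)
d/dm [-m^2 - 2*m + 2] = -2*m - 2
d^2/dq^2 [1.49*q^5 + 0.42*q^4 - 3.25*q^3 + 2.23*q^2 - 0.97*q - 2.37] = 29.8*q^3 + 5.04*q^2 - 19.5*q + 4.46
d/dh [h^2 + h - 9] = 2*h + 1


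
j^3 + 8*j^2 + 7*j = j*(j + 1)*(j + 7)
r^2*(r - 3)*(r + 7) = r^4 + 4*r^3 - 21*r^2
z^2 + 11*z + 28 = (z + 4)*(z + 7)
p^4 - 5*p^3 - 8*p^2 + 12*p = p*(p - 6)*(p - 1)*(p + 2)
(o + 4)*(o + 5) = o^2 + 9*o + 20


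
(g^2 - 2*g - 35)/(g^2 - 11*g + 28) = (g + 5)/(g - 4)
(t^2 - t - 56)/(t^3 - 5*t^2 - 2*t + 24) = (t^2 - t - 56)/(t^3 - 5*t^2 - 2*t + 24)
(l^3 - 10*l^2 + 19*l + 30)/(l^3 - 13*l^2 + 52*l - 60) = (l + 1)/(l - 2)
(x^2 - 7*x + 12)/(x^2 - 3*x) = (x - 4)/x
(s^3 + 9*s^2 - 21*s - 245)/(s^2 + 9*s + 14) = (s^2 + 2*s - 35)/(s + 2)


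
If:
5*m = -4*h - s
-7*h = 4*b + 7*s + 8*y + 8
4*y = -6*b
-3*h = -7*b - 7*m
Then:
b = -2*y/3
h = 2/9 - y/2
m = 19*y/42 + 2/21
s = -11*y/42 - 86/63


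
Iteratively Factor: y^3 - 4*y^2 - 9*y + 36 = (y - 4)*(y^2 - 9) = (y - 4)*(y - 3)*(y + 3)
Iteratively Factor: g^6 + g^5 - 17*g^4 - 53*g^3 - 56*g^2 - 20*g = (g + 2)*(g^5 - g^4 - 15*g^3 - 23*g^2 - 10*g) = (g + 1)*(g + 2)*(g^4 - 2*g^3 - 13*g^2 - 10*g) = (g - 5)*(g + 1)*(g + 2)*(g^3 + 3*g^2 + 2*g) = (g - 5)*(g + 1)^2*(g + 2)*(g^2 + 2*g) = (g - 5)*(g + 1)^2*(g + 2)^2*(g)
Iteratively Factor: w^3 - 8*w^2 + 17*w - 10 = (w - 2)*(w^2 - 6*w + 5) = (w - 5)*(w - 2)*(w - 1)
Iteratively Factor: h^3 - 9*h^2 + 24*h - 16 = (h - 4)*(h^2 - 5*h + 4) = (h - 4)^2*(h - 1)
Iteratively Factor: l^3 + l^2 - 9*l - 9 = (l + 3)*(l^2 - 2*l - 3) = (l - 3)*(l + 3)*(l + 1)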